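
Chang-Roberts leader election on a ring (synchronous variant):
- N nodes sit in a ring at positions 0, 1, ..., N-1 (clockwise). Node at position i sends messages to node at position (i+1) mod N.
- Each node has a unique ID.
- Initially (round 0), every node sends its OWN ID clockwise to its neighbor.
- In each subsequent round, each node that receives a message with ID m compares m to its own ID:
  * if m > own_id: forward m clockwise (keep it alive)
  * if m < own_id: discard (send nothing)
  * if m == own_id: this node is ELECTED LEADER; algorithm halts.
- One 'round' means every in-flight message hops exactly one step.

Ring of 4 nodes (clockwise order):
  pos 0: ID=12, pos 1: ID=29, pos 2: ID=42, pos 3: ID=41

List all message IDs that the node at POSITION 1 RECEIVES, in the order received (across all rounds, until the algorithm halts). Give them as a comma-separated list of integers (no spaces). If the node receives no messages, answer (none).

Answer: 12,41,42

Derivation:
Round 1: pos1(id29) recv 12: drop; pos2(id42) recv 29: drop; pos3(id41) recv 42: fwd; pos0(id12) recv 41: fwd
Round 2: pos0(id12) recv 42: fwd; pos1(id29) recv 41: fwd
Round 3: pos1(id29) recv 42: fwd; pos2(id42) recv 41: drop
Round 4: pos2(id42) recv 42: ELECTED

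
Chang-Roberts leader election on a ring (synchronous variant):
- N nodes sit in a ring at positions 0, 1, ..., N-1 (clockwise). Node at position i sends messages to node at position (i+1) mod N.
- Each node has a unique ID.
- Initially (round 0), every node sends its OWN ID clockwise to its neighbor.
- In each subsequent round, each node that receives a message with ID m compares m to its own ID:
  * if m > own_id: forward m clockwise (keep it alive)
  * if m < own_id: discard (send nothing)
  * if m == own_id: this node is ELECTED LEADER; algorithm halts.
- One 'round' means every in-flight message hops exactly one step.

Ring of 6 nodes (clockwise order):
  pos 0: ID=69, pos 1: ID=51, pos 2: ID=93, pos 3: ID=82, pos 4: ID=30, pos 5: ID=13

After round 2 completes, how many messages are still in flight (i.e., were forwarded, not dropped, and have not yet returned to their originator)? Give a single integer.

Round 1: pos1(id51) recv 69: fwd; pos2(id93) recv 51: drop; pos3(id82) recv 93: fwd; pos4(id30) recv 82: fwd; pos5(id13) recv 30: fwd; pos0(id69) recv 13: drop
Round 2: pos2(id93) recv 69: drop; pos4(id30) recv 93: fwd; pos5(id13) recv 82: fwd; pos0(id69) recv 30: drop
After round 2: 2 messages still in flight

Answer: 2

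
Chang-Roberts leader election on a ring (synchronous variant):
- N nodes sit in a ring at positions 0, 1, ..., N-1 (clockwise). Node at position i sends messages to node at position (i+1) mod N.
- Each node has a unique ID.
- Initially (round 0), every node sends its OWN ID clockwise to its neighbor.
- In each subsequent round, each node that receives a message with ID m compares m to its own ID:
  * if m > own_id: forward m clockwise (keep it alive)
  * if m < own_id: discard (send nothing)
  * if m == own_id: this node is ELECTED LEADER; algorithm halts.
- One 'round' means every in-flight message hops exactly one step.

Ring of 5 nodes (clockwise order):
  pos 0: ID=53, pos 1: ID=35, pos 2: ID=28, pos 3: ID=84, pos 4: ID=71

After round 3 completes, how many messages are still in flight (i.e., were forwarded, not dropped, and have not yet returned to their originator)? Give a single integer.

Answer: 2

Derivation:
Round 1: pos1(id35) recv 53: fwd; pos2(id28) recv 35: fwd; pos3(id84) recv 28: drop; pos4(id71) recv 84: fwd; pos0(id53) recv 71: fwd
Round 2: pos2(id28) recv 53: fwd; pos3(id84) recv 35: drop; pos0(id53) recv 84: fwd; pos1(id35) recv 71: fwd
Round 3: pos3(id84) recv 53: drop; pos1(id35) recv 84: fwd; pos2(id28) recv 71: fwd
After round 3: 2 messages still in flight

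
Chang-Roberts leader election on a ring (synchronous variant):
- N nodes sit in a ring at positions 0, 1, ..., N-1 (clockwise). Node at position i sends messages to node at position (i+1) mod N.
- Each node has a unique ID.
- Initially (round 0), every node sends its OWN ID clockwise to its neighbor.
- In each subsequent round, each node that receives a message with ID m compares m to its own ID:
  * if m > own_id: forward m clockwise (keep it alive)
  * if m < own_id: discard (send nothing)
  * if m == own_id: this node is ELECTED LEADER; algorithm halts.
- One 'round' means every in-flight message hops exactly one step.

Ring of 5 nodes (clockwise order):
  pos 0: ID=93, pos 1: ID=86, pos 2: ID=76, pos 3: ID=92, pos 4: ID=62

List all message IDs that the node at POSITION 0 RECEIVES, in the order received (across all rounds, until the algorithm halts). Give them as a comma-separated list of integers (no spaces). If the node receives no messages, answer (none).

Answer: 62,92,93

Derivation:
Round 1: pos1(id86) recv 93: fwd; pos2(id76) recv 86: fwd; pos3(id92) recv 76: drop; pos4(id62) recv 92: fwd; pos0(id93) recv 62: drop
Round 2: pos2(id76) recv 93: fwd; pos3(id92) recv 86: drop; pos0(id93) recv 92: drop
Round 3: pos3(id92) recv 93: fwd
Round 4: pos4(id62) recv 93: fwd
Round 5: pos0(id93) recv 93: ELECTED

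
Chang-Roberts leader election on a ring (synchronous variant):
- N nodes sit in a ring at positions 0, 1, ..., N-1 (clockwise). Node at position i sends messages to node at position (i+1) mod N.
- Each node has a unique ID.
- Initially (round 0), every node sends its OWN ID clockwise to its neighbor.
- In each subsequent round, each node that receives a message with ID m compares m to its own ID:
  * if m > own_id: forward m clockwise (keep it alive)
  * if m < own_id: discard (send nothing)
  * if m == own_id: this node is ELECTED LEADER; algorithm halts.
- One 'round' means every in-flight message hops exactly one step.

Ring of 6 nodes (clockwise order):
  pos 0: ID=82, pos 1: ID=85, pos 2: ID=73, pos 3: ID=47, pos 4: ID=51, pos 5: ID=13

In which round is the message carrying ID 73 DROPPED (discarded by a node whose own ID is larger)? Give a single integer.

Round 1: pos1(id85) recv 82: drop; pos2(id73) recv 85: fwd; pos3(id47) recv 73: fwd; pos4(id51) recv 47: drop; pos5(id13) recv 51: fwd; pos0(id82) recv 13: drop
Round 2: pos3(id47) recv 85: fwd; pos4(id51) recv 73: fwd; pos0(id82) recv 51: drop
Round 3: pos4(id51) recv 85: fwd; pos5(id13) recv 73: fwd
Round 4: pos5(id13) recv 85: fwd; pos0(id82) recv 73: drop
Round 5: pos0(id82) recv 85: fwd
Round 6: pos1(id85) recv 85: ELECTED
Message ID 73 originates at pos 2; dropped at pos 0 in round 4

Answer: 4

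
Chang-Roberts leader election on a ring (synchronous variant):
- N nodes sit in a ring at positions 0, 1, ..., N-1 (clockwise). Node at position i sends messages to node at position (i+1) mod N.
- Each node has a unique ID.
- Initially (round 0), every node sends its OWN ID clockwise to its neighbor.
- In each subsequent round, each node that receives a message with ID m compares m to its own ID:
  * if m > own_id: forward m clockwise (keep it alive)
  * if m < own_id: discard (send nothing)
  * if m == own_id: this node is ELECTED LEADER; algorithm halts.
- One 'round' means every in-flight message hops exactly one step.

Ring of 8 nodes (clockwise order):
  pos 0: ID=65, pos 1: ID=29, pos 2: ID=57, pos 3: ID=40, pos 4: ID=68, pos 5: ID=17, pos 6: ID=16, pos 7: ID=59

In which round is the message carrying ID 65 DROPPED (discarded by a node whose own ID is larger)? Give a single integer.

Answer: 4

Derivation:
Round 1: pos1(id29) recv 65: fwd; pos2(id57) recv 29: drop; pos3(id40) recv 57: fwd; pos4(id68) recv 40: drop; pos5(id17) recv 68: fwd; pos6(id16) recv 17: fwd; pos7(id59) recv 16: drop; pos0(id65) recv 59: drop
Round 2: pos2(id57) recv 65: fwd; pos4(id68) recv 57: drop; pos6(id16) recv 68: fwd; pos7(id59) recv 17: drop
Round 3: pos3(id40) recv 65: fwd; pos7(id59) recv 68: fwd
Round 4: pos4(id68) recv 65: drop; pos0(id65) recv 68: fwd
Round 5: pos1(id29) recv 68: fwd
Round 6: pos2(id57) recv 68: fwd
Round 7: pos3(id40) recv 68: fwd
Round 8: pos4(id68) recv 68: ELECTED
Message ID 65 originates at pos 0; dropped at pos 4 in round 4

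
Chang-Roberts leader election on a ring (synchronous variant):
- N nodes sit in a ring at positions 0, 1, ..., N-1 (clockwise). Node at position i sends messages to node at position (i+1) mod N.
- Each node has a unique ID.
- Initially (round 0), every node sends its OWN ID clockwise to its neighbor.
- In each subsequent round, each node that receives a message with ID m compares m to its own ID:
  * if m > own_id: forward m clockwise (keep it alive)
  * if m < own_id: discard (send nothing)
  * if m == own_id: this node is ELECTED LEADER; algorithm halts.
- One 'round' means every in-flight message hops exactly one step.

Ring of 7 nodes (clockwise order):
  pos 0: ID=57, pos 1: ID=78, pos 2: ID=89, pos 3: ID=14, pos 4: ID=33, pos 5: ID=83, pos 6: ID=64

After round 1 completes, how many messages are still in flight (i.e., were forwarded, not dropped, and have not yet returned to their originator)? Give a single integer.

Answer: 3

Derivation:
Round 1: pos1(id78) recv 57: drop; pos2(id89) recv 78: drop; pos3(id14) recv 89: fwd; pos4(id33) recv 14: drop; pos5(id83) recv 33: drop; pos6(id64) recv 83: fwd; pos0(id57) recv 64: fwd
After round 1: 3 messages still in flight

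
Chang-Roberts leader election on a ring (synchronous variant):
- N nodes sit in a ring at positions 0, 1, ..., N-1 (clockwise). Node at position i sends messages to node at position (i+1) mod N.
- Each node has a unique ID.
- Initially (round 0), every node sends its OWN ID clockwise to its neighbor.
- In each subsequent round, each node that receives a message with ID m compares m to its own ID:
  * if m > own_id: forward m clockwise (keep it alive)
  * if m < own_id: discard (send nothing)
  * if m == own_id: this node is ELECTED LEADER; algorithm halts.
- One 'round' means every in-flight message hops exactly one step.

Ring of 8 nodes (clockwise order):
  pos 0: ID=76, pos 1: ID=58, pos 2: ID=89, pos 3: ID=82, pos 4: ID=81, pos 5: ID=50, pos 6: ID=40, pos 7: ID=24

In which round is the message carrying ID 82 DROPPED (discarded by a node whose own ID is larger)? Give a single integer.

Round 1: pos1(id58) recv 76: fwd; pos2(id89) recv 58: drop; pos3(id82) recv 89: fwd; pos4(id81) recv 82: fwd; pos5(id50) recv 81: fwd; pos6(id40) recv 50: fwd; pos7(id24) recv 40: fwd; pos0(id76) recv 24: drop
Round 2: pos2(id89) recv 76: drop; pos4(id81) recv 89: fwd; pos5(id50) recv 82: fwd; pos6(id40) recv 81: fwd; pos7(id24) recv 50: fwd; pos0(id76) recv 40: drop
Round 3: pos5(id50) recv 89: fwd; pos6(id40) recv 82: fwd; pos7(id24) recv 81: fwd; pos0(id76) recv 50: drop
Round 4: pos6(id40) recv 89: fwd; pos7(id24) recv 82: fwd; pos0(id76) recv 81: fwd
Round 5: pos7(id24) recv 89: fwd; pos0(id76) recv 82: fwd; pos1(id58) recv 81: fwd
Round 6: pos0(id76) recv 89: fwd; pos1(id58) recv 82: fwd; pos2(id89) recv 81: drop
Round 7: pos1(id58) recv 89: fwd; pos2(id89) recv 82: drop
Round 8: pos2(id89) recv 89: ELECTED
Message ID 82 originates at pos 3; dropped at pos 2 in round 7

Answer: 7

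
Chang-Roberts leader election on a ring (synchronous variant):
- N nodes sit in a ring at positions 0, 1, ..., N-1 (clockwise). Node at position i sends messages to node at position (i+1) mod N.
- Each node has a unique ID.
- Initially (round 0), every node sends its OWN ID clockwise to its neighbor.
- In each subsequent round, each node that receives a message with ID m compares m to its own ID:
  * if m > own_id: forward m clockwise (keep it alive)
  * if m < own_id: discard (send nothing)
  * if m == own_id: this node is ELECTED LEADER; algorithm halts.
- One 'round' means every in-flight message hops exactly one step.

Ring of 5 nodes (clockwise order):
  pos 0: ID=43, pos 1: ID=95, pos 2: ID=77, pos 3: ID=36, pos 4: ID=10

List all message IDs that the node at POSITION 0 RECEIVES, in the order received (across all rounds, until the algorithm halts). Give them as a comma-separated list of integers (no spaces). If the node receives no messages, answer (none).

Round 1: pos1(id95) recv 43: drop; pos2(id77) recv 95: fwd; pos3(id36) recv 77: fwd; pos4(id10) recv 36: fwd; pos0(id43) recv 10: drop
Round 2: pos3(id36) recv 95: fwd; pos4(id10) recv 77: fwd; pos0(id43) recv 36: drop
Round 3: pos4(id10) recv 95: fwd; pos0(id43) recv 77: fwd
Round 4: pos0(id43) recv 95: fwd; pos1(id95) recv 77: drop
Round 5: pos1(id95) recv 95: ELECTED

Answer: 10,36,77,95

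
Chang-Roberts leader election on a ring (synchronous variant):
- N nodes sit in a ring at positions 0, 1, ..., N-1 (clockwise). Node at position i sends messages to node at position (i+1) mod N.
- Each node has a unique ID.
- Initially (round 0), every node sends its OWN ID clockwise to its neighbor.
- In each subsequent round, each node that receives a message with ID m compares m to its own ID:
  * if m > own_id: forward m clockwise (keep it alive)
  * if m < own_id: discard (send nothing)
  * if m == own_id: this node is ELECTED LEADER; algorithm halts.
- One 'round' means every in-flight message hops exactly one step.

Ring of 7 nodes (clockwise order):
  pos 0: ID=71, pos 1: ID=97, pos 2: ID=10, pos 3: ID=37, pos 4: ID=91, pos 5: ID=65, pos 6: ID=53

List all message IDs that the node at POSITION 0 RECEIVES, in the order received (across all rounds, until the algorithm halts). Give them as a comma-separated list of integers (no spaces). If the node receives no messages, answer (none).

Answer: 53,65,91,97

Derivation:
Round 1: pos1(id97) recv 71: drop; pos2(id10) recv 97: fwd; pos3(id37) recv 10: drop; pos4(id91) recv 37: drop; pos5(id65) recv 91: fwd; pos6(id53) recv 65: fwd; pos0(id71) recv 53: drop
Round 2: pos3(id37) recv 97: fwd; pos6(id53) recv 91: fwd; pos0(id71) recv 65: drop
Round 3: pos4(id91) recv 97: fwd; pos0(id71) recv 91: fwd
Round 4: pos5(id65) recv 97: fwd; pos1(id97) recv 91: drop
Round 5: pos6(id53) recv 97: fwd
Round 6: pos0(id71) recv 97: fwd
Round 7: pos1(id97) recv 97: ELECTED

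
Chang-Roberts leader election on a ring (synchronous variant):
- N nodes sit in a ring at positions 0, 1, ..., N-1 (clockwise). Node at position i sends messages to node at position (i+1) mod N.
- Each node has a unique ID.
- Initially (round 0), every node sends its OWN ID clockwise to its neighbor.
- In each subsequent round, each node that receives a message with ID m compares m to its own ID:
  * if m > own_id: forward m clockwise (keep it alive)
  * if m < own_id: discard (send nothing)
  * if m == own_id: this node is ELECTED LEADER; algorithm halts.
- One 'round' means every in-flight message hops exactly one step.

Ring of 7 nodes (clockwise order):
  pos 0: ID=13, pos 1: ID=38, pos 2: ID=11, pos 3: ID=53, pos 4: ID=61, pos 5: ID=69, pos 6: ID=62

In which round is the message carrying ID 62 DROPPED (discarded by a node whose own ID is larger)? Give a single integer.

Answer: 6

Derivation:
Round 1: pos1(id38) recv 13: drop; pos2(id11) recv 38: fwd; pos3(id53) recv 11: drop; pos4(id61) recv 53: drop; pos5(id69) recv 61: drop; pos6(id62) recv 69: fwd; pos0(id13) recv 62: fwd
Round 2: pos3(id53) recv 38: drop; pos0(id13) recv 69: fwd; pos1(id38) recv 62: fwd
Round 3: pos1(id38) recv 69: fwd; pos2(id11) recv 62: fwd
Round 4: pos2(id11) recv 69: fwd; pos3(id53) recv 62: fwd
Round 5: pos3(id53) recv 69: fwd; pos4(id61) recv 62: fwd
Round 6: pos4(id61) recv 69: fwd; pos5(id69) recv 62: drop
Round 7: pos5(id69) recv 69: ELECTED
Message ID 62 originates at pos 6; dropped at pos 5 in round 6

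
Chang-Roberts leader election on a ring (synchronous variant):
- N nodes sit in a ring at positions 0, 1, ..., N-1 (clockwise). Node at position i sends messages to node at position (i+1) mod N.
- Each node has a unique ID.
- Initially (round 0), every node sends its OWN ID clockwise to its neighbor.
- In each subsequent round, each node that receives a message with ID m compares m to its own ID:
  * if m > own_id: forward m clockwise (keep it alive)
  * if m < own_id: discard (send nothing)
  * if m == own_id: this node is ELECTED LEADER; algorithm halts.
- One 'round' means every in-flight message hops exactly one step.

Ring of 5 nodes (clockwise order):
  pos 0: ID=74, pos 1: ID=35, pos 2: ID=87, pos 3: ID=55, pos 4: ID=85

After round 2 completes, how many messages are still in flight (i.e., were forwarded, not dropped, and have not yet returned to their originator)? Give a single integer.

Round 1: pos1(id35) recv 74: fwd; pos2(id87) recv 35: drop; pos3(id55) recv 87: fwd; pos4(id85) recv 55: drop; pos0(id74) recv 85: fwd
Round 2: pos2(id87) recv 74: drop; pos4(id85) recv 87: fwd; pos1(id35) recv 85: fwd
After round 2: 2 messages still in flight

Answer: 2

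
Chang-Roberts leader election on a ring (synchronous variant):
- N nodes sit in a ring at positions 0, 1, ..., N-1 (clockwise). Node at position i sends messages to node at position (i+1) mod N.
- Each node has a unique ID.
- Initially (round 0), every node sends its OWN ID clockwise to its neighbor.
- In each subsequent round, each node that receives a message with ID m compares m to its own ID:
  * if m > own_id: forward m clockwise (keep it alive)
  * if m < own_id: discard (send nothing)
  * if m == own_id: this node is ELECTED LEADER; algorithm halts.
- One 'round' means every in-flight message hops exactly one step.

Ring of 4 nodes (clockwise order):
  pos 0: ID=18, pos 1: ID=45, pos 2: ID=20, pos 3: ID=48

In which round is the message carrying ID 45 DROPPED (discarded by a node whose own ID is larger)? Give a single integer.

Answer: 2

Derivation:
Round 1: pos1(id45) recv 18: drop; pos2(id20) recv 45: fwd; pos3(id48) recv 20: drop; pos0(id18) recv 48: fwd
Round 2: pos3(id48) recv 45: drop; pos1(id45) recv 48: fwd
Round 3: pos2(id20) recv 48: fwd
Round 4: pos3(id48) recv 48: ELECTED
Message ID 45 originates at pos 1; dropped at pos 3 in round 2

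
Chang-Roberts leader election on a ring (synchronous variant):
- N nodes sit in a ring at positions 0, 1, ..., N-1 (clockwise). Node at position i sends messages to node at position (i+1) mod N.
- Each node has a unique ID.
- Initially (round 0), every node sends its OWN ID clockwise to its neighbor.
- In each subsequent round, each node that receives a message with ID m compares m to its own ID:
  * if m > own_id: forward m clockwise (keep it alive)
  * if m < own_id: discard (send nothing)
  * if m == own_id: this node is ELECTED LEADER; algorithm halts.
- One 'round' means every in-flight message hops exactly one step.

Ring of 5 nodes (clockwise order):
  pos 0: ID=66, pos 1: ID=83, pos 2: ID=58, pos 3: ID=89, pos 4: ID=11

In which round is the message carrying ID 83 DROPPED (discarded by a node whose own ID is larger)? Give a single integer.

Round 1: pos1(id83) recv 66: drop; pos2(id58) recv 83: fwd; pos3(id89) recv 58: drop; pos4(id11) recv 89: fwd; pos0(id66) recv 11: drop
Round 2: pos3(id89) recv 83: drop; pos0(id66) recv 89: fwd
Round 3: pos1(id83) recv 89: fwd
Round 4: pos2(id58) recv 89: fwd
Round 5: pos3(id89) recv 89: ELECTED
Message ID 83 originates at pos 1; dropped at pos 3 in round 2

Answer: 2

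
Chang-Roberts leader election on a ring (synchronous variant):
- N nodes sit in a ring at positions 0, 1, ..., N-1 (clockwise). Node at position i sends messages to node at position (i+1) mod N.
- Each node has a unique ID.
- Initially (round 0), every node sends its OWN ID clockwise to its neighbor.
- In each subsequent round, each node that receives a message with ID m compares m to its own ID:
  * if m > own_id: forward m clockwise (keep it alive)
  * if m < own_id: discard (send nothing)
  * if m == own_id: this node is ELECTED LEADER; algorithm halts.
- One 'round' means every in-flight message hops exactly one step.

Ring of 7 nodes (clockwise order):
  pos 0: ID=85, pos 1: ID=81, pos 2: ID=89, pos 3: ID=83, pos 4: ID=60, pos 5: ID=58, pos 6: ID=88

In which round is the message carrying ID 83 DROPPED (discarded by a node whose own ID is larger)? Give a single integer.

Round 1: pos1(id81) recv 85: fwd; pos2(id89) recv 81: drop; pos3(id83) recv 89: fwd; pos4(id60) recv 83: fwd; pos5(id58) recv 60: fwd; pos6(id88) recv 58: drop; pos0(id85) recv 88: fwd
Round 2: pos2(id89) recv 85: drop; pos4(id60) recv 89: fwd; pos5(id58) recv 83: fwd; pos6(id88) recv 60: drop; pos1(id81) recv 88: fwd
Round 3: pos5(id58) recv 89: fwd; pos6(id88) recv 83: drop; pos2(id89) recv 88: drop
Round 4: pos6(id88) recv 89: fwd
Round 5: pos0(id85) recv 89: fwd
Round 6: pos1(id81) recv 89: fwd
Round 7: pos2(id89) recv 89: ELECTED
Message ID 83 originates at pos 3; dropped at pos 6 in round 3

Answer: 3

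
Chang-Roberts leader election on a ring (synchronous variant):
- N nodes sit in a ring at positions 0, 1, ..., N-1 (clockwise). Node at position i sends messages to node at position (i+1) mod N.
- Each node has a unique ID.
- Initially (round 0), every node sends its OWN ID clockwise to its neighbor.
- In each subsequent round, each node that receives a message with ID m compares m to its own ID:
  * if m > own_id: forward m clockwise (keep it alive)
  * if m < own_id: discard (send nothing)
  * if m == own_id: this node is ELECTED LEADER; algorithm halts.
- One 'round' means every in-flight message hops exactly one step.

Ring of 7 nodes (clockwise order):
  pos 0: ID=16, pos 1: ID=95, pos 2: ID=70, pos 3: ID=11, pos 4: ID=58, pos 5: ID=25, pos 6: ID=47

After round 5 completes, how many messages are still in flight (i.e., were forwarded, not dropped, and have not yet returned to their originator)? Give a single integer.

Answer: 2

Derivation:
Round 1: pos1(id95) recv 16: drop; pos2(id70) recv 95: fwd; pos3(id11) recv 70: fwd; pos4(id58) recv 11: drop; pos5(id25) recv 58: fwd; pos6(id47) recv 25: drop; pos0(id16) recv 47: fwd
Round 2: pos3(id11) recv 95: fwd; pos4(id58) recv 70: fwd; pos6(id47) recv 58: fwd; pos1(id95) recv 47: drop
Round 3: pos4(id58) recv 95: fwd; pos5(id25) recv 70: fwd; pos0(id16) recv 58: fwd
Round 4: pos5(id25) recv 95: fwd; pos6(id47) recv 70: fwd; pos1(id95) recv 58: drop
Round 5: pos6(id47) recv 95: fwd; pos0(id16) recv 70: fwd
After round 5: 2 messages still in flight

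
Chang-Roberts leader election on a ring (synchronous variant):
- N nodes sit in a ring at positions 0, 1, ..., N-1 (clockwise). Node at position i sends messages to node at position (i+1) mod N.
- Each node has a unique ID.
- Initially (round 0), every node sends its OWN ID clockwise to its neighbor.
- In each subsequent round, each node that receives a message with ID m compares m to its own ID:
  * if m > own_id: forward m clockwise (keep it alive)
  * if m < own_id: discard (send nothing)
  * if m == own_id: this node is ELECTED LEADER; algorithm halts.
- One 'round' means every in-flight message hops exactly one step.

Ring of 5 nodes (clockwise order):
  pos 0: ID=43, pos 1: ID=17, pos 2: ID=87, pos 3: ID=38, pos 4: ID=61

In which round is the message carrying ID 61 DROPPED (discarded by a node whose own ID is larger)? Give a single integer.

Answer: 3

Derivation:
Round 1: pos1(id17) recv 43: fwd; pos2(id87) recv 17: drop; pos3(id38) recv 87: fwd; pos4(id61) recv 38: drop; pos0(id43) recv 61: fwd
Round 2: pos2(id87) recv 43: drop; pos4(id61) recv 87: fwd; pos1(id17) recv 61: fwd
Round 3: pos0(id43) recv 87: fwd; pos2(id87) recv 61: drop
Round 4: pos1(id17) recv 87: fwd
Round 5: pos2(id87) recv 87: ELECTED
Message ID 61 originates at pos 4; dropped at pos 2 in round 3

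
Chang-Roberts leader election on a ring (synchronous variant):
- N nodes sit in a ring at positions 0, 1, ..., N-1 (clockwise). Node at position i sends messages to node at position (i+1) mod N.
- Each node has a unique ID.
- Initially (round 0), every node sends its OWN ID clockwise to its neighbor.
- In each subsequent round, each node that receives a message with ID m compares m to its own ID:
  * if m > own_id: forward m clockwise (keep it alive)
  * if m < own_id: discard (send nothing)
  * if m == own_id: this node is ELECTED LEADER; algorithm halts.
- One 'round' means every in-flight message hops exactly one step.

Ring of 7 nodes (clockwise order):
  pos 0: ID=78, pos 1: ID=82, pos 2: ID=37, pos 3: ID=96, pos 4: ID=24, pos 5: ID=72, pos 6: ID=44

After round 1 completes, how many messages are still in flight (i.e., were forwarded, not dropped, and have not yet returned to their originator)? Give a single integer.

Round 1: pos1(id82) recv 78: drop; pos2(id37) recv 82: fwd; pos3(id96) recv 37: drop; pos4(id24) recv 96: fwd; pos5(id72) recv 24: drop; pos6(id44) recv 72: fwd; pos0(id78) recv 44: drop
After round 1: 3 messages still in flight

Answer: 3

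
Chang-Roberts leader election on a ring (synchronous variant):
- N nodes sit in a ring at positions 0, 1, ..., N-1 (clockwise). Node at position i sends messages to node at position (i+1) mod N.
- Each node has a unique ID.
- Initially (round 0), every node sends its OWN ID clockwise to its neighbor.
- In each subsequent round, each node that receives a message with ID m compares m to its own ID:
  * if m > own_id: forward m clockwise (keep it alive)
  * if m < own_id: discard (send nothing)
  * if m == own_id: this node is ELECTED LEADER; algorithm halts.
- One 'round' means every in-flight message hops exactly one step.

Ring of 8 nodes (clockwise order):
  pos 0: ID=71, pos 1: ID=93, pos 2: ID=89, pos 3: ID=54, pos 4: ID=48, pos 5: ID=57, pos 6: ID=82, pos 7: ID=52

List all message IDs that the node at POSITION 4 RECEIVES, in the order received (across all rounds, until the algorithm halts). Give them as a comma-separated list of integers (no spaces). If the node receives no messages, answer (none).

Round 1: pos1(id93) recv 71: drop; pos2(id89) recv 93: fwd; pos3(id54) recv 89: fwd; pos4(id48) recv 54: fwd; pos5(id57) recv 48: drop; pos6(id82) recv 57: drop; pos7(id52) recv 82: fwd; pos0(id71) recv 52: drop
Round 2: pos3(id54) recv 93: fwd; pos4(id48) recv 89: fwd; pos5(id57) recv 54: drop; pos0(id71) recv 82: fwd
Round 3: pos4(id48) recv 93: fwd; pos5(id57) recv 89: fwd; pos1(id93) recv 82: drop
Round 4: pos5(id57) recv 93: fwd; pos6(id82) recv 89: fwd
Round 5: pos6(id82) recv 93: fwd; pos7(id52) recv 89: fwd
Round 6: pos7(id52) recv 93: fwd; pos0(id71) recv 89: fwd
Round 7: pos0(id71) recv 93: fwd; pos1(id93) recv 89: drop
Round 8: pos1(id93) recv 93: ELECTED

Answer: 54,89,93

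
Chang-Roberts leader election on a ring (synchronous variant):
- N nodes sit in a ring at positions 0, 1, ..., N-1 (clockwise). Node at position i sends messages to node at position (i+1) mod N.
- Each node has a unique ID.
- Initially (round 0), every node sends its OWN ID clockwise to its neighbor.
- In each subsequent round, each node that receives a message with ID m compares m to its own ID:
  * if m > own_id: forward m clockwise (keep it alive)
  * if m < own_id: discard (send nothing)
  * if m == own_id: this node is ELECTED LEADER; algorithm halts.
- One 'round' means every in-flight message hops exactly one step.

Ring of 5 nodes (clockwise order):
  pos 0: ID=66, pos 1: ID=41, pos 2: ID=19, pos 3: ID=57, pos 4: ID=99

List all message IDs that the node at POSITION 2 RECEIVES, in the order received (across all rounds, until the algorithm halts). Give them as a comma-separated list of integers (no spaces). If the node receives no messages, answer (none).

Round 1: pos1(id41) recv 66: fwd; pos2(id19) recv 41: fwd; pos3(id57) recv 19: drop; pos4(id99) recv 57: drop; pos0(id66) recv 99: fwd
Round 2: pos2(id19) recv 66: fwd; pos3(id57) recv 41: drop; pos1(id41) recv 99: fwd
Round 3: pos3(id57) recv 66: fwd; pos2(id19) recv 99: fwd
Round 4: pos4(id99) recv 66: drop; pos3(id57) recv 99: fwd
Round 5: pos4(id99) recv 99: ELECTED

Answer: 41,66,99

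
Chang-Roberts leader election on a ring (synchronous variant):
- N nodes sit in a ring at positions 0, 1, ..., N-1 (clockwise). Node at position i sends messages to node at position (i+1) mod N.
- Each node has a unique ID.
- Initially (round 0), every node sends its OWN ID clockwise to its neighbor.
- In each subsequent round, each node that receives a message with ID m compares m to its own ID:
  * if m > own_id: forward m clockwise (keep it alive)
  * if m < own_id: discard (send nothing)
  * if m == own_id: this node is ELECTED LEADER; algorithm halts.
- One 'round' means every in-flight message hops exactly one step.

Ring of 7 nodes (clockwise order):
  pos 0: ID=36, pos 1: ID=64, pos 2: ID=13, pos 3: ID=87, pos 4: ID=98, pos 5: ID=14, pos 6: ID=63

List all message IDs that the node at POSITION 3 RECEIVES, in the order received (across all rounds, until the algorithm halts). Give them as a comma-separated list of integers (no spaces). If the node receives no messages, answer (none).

Answer: 13,64,98

Derivation:
Round 1: pos1(id64) recv 36: drop; pos2(id13) recv 64: fwd; pos3(id87) recv 13: drop; pos4(id98) recv 87: drop; pos5(id14) recv 98: fwd; pos6(id63) recv 14: drop; pos0(id36) recv 63: fwd
Round 2: pos3(id87) recv 64: drop; pos6(id63) recv 98: fwd; pos1(id64) recv 63: drop
Round 3: pos0(id36) recv 98: fwd
Round 4: pos1(id64) recv 98: fwd
Round 5: pos2(id13) recv 98: fwd
Round 6: pos3(id87) recv 98: fwd
Round 7: pos4(id98) recv 98: ELECTED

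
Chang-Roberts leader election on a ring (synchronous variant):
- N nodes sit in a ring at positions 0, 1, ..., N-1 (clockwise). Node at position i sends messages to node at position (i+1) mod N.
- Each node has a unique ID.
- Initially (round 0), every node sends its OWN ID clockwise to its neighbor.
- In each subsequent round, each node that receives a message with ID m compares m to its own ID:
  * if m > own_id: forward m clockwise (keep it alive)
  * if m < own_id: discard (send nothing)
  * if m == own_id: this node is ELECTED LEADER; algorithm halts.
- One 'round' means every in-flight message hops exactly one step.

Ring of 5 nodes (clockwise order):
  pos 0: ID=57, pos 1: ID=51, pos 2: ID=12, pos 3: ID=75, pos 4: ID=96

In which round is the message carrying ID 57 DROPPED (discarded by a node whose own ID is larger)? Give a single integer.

Round 1: pos1(id51) recv 57: fwd; pos2(id12) recv 51: fwd; pos3(id75) recv 12: drop; pos4(id96) recv 75: drop; pos0(id57) recv 96: fwd
Round 2: pos2(id12) recv 57: fwd; pos3(id75) recv 51: drop; pos1(id51) recv 96: fwd
Round 3: pos3(id75) recv 57: drop; pos2(id12) recv 96: fwd
Round 4: pos3(id75) recv 96: fwd
Round 5: pos4(id96) recv 96: ELECTED
Message ID 57 originates at pos 0; dropped at pos 3 in round 3

Answer: 3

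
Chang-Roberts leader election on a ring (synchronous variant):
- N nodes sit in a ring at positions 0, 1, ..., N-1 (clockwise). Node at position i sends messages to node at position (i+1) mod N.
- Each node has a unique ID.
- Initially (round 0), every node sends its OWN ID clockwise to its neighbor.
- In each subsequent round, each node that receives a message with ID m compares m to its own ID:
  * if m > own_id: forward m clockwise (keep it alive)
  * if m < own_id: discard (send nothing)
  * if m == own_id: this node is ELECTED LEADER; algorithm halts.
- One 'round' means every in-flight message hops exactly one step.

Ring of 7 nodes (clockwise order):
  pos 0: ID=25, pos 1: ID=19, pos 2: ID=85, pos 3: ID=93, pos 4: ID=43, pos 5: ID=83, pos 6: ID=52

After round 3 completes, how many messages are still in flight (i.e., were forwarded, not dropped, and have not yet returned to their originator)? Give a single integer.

Round 1: pos1(id19) recv 25: fwd; pos2(id85) recv 19: drop; pos3(id93) recv 85: drop; pos4(id43) recv 93: fwd; pos5(id83) recv 43: drop; pos6(id52) recv 83: fwd; pos0(id25) recv 52: fwd
Round 2: pos2(id85) recv 25: drop; pos5(id83) recv 93: fwd; pos0(id25) recv 83: fwd; pos1(id19) recv 52: fwd
Round 3: pos6(id52) recv 93: fwd; pos1(id19) recv 83: fwd; pos2(id85) recv 52: drop
After round 3: 2 messages still in flight

Answer: 2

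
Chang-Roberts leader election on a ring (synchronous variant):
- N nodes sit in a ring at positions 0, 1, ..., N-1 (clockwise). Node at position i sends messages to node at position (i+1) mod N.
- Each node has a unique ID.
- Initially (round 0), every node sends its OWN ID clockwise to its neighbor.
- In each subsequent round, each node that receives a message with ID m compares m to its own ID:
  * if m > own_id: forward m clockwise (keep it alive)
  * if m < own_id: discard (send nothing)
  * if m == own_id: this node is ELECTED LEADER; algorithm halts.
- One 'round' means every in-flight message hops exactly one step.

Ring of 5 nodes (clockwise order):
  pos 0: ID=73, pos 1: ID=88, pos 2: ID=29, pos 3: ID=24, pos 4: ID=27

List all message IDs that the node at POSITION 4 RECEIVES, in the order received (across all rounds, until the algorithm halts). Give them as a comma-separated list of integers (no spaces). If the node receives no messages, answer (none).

Answer: 24,29,88

Derivation:
Round 1: pos1(id88) recv 73: drop; pos2(id29) recv 88: fwd; pos3(id24) recv 29: fwd; pos4(id27) recv 24: drop; pos0(id73) recv 27: drop
Round 2: pos3(id24) recv 88: fwd; pos4(id27) recv 29: fwd
Round 3: pos4(id27) recv 88: fwd; pos0(id73) recv 29: drop
Round 4: pos0(id73) recv 88: fwd
Round 5: pos1(id88) recv 88: ELECTED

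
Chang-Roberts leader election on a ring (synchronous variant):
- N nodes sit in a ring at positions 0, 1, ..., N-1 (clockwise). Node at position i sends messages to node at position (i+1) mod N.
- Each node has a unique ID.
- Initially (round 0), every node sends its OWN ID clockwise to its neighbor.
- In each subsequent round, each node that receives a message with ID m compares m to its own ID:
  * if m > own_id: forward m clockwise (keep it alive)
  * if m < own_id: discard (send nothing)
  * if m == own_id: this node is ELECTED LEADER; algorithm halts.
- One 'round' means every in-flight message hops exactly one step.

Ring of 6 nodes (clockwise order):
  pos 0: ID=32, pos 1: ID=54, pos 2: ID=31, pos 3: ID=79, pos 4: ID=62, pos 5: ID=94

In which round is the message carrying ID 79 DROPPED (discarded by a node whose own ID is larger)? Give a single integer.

Round 1: pos1(id54) recv 32: drop; pos2(id31) recv 54: fwd; pos3(id79) recv 31: drop; pos4(id62) recv 79: fwd; pos5(id94) recv 62: drop; pos0(id32) recv 94: fwd
Round 2: pos3(id79) recv 54: drop; pos5(id94) recv 79: drop; pos1(id54) recv 94: fwd
Round 3: pos2(id31) recv 94: fwd
Round 4: pos3(id79) recv 94: fwd
Round 5: pos4(id62) recv 94: fwd
Round 6: pos5(id94) recv 94: ELECTED
Message ID 79 originates at pos 3; dropped at pos 5 in round 2

Answer: 2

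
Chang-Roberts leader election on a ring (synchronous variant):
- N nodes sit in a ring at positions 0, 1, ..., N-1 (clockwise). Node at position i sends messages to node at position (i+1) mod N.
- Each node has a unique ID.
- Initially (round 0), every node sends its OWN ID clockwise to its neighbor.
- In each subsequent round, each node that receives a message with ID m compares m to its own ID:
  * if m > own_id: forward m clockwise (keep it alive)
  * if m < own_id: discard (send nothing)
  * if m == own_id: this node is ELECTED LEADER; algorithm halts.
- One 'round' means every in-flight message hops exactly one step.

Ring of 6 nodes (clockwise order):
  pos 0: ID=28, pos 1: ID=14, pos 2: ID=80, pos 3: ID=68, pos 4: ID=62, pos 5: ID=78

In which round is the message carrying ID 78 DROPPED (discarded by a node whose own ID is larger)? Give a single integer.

Round 1: pos1(id14) recv 28: fwd; pos2(id80) recv 14: drop; pos3(id68) recv 80: fwd; pos4(id62) recv 68: fwd; pos5(id78) recv 62: drop; pos0(id28) recv 78: fwd
Round 2: pos2(id80) recv 28: drop; pos4(id62) recv 80: fwd; pos5(id78) recv 68: drop; pos1(id14) recv 78: fwd
Round 3: pos5(id78) recv 80: fwd; pos2(id80) recv 78: drop
Round 4: pos0(id28) recv 80: fwd
Round 5: pos1(id14) recv 80: fwd
Round 6: pos2(id80) recv 80: ELECTED
Message ID 78 originates at pos 5; dropped at pos 2 in round 3

Answer: 3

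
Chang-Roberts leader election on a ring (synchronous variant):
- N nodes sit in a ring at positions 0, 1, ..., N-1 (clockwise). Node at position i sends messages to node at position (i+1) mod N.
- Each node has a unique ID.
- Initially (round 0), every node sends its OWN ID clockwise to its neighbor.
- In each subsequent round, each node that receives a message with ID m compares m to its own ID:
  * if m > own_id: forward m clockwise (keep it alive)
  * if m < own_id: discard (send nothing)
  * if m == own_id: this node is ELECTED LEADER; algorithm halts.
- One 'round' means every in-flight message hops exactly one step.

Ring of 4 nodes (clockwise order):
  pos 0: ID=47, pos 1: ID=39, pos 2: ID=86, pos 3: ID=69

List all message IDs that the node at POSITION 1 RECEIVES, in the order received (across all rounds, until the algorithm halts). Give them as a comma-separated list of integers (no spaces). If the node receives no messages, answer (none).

Answer: 47,69,86

Derivation:
Round 1: pos1(id39) recv 47: fwd; pos2(id86) recv 39: drop; pos3(id69) recv 86: fwd; pos0(id47) recv 69: fwd
Round 2: pos2(id86) recv 47: drop; pos0(id47) recv 86: fwd; pos1(id39) recv 69: fwd
Round 3: pos1(id39) recv 86: fwd; pos2(id86) recv 69: drop
Round 4: pos2(id86) recv 86: ELECTED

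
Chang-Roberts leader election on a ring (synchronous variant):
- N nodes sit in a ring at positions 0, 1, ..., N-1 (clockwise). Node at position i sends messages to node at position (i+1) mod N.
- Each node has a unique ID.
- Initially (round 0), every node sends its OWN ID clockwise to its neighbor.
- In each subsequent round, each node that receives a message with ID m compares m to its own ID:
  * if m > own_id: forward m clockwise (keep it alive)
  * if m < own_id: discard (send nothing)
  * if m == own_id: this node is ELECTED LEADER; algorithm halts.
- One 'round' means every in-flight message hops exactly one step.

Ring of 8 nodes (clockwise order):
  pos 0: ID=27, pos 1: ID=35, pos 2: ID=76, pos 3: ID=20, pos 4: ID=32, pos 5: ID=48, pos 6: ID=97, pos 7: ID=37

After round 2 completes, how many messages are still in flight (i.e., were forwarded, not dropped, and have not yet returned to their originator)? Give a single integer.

Answer: 3

Derivation:
Round 1: pos1(id35) recv 27: drop; pos2(id76) recv 35: drop; pos3(id20) recv 76: fwd; pos4(id32) recv 20: drop; pos5(id48) recv 32: drop; pos6(id97) recv 48: drop; pos7(id37) recv 97: fwd; pos0(id27) recv 37: fwd
Round 2: pos4(id32) recv 76: fwd; pos0(id27) recv 97: fwd; pos1(id35) recv 37: fwd
After round 2: 3 messages still in flight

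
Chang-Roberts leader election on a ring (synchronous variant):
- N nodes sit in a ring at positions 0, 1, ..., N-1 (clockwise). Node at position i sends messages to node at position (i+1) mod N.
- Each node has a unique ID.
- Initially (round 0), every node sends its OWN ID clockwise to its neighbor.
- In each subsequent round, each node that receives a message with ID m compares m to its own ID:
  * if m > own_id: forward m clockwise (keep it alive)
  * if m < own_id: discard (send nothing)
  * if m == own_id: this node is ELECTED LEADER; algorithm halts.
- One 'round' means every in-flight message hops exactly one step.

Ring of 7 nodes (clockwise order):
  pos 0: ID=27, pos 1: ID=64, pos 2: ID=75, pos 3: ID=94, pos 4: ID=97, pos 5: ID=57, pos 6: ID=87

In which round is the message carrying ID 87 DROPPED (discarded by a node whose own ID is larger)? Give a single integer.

Answer: 4

Derivation:
Round 1: pos1(id64) recv 27: drop; pos2(id75) recv 64: drop; pos3(id94) recv 75: drop; pos4(id97) recv 94: drop; pos5(id57) recv 97: fwd; pos6(id87) recv 57: drop; pos0(id27) recv 87: fwd
Round 2: pos6(id87) recv 97: fwd; pos1(id64) recv 87: fwd
Round 3: pos0(id27) recv 97: fwd; pos2(id75) recv 87: fwd
Round 4: pos1(id64) recv 97: fwd; pos3(id94) recv 87: drop
Round 5: pos2(id75) recv 97: fwd
Round 6: pos3(id94) recv 97: fwd
Round 7: pos4(id97) recv 97: ELECTED
Message ID 87 originates at pos 6; dropped at pos 3 in round 4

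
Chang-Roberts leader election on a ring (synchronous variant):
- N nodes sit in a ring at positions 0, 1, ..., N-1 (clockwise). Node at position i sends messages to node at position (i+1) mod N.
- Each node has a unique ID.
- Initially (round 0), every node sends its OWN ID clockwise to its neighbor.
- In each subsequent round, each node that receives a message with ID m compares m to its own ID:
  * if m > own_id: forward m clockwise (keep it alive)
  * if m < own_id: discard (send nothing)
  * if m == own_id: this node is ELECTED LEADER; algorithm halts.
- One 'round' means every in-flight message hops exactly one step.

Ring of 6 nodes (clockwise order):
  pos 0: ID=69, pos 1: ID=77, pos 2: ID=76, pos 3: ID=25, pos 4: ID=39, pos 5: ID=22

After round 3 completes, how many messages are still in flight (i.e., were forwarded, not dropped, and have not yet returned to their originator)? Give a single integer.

Answer: 2

Derivation:
Round 1: pos1(id77) recv 69: drop; pos2(id76) recv 77: fwd; pos3(id25) recv 76: fwd; pos4(id39) recv 25: drop; pos5(id22) recv 39: fwd; pos0(id69) recv 22: drop
Round 2: pos3(id25) recv 77: fwd; pos4(id39) recv 76: fwd; pos0(id69) recv 39: drop
Round 3: pos4(id39) recv 77: fwd; pos5(id22) recv 76: fwd
After round 3: 2 messages still in flight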